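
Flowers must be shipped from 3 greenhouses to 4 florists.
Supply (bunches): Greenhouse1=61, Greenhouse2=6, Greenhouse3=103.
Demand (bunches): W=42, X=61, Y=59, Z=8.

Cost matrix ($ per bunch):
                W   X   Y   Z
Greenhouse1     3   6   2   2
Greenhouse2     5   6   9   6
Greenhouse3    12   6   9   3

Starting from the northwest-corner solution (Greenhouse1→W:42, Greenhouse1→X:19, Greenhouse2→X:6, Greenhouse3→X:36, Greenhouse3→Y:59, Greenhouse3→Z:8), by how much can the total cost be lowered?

163

Current plan cost = 42·3 + 19·6 + 6·6 + 36·6 + 59·9 + 8·3 = $1047.
Optimal plan:
  Greenhouse1 to W: 36 × $3 = $108
  Greenhouse1 to Y: 25 × $2 = $50
  Greenhouse2 to W: 6 × $5 = $30
  Greenhouse3 to X: 61 × $6 = $366
  Greenhouse3 to Y: 34 × $9 = $306
  Greenhouse3 to Z: 8 × $3 = $24
Optimal cost = $884.
Saving = 1047 − 884 = $163.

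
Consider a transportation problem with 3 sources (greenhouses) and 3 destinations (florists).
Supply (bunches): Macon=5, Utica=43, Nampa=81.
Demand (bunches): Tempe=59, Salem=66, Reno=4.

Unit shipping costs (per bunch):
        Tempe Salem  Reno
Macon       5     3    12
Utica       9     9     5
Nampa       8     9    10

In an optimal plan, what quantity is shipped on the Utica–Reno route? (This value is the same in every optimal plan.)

Solving gives:
  Macon->Salem: 5 × 3 = 15
  Utica->Salem: 39 × 9 = 351
  Utica->Reno: 4 × 5 = 20
  Nampa->Tempe: 59 × 8 = 472
  Nampa->Salem: 22 × 9 = 198
Total cost = 1056.
So Utica→Reno carries 4 bunches.

4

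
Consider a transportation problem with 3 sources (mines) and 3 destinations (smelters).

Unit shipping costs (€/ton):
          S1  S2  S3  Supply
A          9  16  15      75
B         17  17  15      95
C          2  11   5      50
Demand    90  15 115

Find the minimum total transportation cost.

A cheapest plan:
  A→S1: 75 × €9 = €675
  B→S2: 15 × €17 = €255
  B→S3: 80 × €15 = €1200
  C→S1: 15 × €2 = €30
  C→S3: 35 × €5 = €175
Total = 675 + 255 + 1200 + 30 + 175 = €2335.
(Supply check: A ships 75; B ships 95; C ships 50.)

2335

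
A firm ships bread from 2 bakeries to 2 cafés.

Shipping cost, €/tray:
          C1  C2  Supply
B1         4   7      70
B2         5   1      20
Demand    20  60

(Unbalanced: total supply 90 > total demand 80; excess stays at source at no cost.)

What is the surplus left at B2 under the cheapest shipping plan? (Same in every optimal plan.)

Minimum-cost shipments:
  B1->C1: 20 × €4 = €80
  B1->C2: 40 × €7 = €280
  B2->C2: 20 × €1 = €20
Total cost = €380.
B2 ships 20 of its 20, leaving 0.

0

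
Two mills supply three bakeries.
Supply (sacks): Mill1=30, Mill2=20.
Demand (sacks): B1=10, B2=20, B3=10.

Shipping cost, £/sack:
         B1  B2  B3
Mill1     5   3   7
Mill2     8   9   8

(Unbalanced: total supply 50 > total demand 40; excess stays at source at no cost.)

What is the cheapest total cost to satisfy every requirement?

One minimum-cost allocation:
  Mill1->B1: 10 × £5 = £50
  Mill1->B2: 20 × £3 = £60
  Mill2->B3: 10 × £8 = £80
Total = 50 + 60 + 80 = £190.

190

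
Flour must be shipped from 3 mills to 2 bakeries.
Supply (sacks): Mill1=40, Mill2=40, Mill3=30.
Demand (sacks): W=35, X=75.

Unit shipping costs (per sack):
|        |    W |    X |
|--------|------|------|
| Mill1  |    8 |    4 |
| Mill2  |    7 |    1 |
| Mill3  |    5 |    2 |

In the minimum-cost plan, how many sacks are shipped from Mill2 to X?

40

Optimal shipments:
  Mill1 to W: 5 × 8 = 40
  Mill1 to X: 35 × 4 = 140
  Mill2 to X: 40 × 1 = 40
  Mill3 to W: 30 × 5 = 150
Total cost = 370.
So Mill2→X carries 40 sacks.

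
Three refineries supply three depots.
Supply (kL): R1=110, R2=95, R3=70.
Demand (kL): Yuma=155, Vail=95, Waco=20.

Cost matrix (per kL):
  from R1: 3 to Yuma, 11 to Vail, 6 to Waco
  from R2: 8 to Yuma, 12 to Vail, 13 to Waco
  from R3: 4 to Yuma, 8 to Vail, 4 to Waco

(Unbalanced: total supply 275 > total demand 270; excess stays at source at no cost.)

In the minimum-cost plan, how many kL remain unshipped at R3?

An optimal plan:
  R1 to Yuma: 110 × 3 = 330
  R2 to Vail: 90 × 12 = 1080
  R3 to Yuma: 45 × 4 = 180
  R3 to Vail: 5 × 8 = 40
  R3 to Waco: 20 × 4 = 80
Total cost = 1710.
R3 ships 70 of its 70, leaving 0.

0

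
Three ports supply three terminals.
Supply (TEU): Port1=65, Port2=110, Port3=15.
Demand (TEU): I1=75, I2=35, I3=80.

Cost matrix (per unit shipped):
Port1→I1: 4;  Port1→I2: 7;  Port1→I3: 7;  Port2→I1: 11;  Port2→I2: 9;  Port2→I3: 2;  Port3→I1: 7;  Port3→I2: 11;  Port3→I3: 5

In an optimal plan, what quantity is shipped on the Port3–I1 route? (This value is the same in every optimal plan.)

Solving gives:
  Port1–I1: 60 × 4 = 240
  Port1–I2: 5 × 7 = 35
  Port2–I2: 30 × 9 = 270
  Port2–I3: 80 × 2 = 160
  Port3–I1: 15 × 7 = 105
Total cost = 810.
So Port3→I1 carries 15 TEU.

15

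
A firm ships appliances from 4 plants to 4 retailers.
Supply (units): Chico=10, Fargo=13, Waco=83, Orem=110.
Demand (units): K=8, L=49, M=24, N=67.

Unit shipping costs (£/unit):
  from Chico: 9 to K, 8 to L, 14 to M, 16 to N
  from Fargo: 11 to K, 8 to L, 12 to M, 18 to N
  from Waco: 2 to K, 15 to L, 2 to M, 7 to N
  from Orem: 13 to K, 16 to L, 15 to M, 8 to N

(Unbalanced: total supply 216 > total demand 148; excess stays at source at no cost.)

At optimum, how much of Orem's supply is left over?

68

Minimum-cost shipments:
  Chico→L: 10 × £8 = £80
  Fargo→L: 13 × £8 = £104
  Waco→K: 8 × £2 = £16
  Waco→L: 26 × £15 = £390
  Waco→M: 24 × £2 = £48
  Waco→N: 25 × £7 = £175
  Orem→N: 42 × £8 = £336
Total cost = £1149.
Orem ships 42 of its 110, leaving 68.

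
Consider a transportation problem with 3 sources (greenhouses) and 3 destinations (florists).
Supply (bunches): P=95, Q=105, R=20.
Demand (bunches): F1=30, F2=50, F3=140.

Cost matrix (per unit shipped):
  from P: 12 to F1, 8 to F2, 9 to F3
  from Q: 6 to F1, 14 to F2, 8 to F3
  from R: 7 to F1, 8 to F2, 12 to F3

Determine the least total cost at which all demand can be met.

An optimal shipping plan:
  P→F2: 30 × 8 = 240
  P→F3: 65 × 9 = 585
  Q→F1: 30 × 6 = 180
  Q→F3: 75 × 8 = 600
  R→F2: 20 × 8 = 160
Total = 240 + 585 + 180 + 600 + 160 = 1765.
(Supply check: P ships 95; Q ships 105; R ships 20.)

1765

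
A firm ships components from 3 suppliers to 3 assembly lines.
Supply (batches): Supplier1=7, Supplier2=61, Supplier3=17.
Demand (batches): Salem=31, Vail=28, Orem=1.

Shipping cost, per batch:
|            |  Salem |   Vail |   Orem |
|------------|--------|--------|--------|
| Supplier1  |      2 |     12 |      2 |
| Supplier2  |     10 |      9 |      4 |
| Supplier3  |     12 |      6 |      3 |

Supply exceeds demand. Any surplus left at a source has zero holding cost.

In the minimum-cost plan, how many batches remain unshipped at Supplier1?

0

An optimal plan:
  Supplier1–Salem: 7 batches
  Supplier2–Salem: 24 batches
  Supplier2–Vail: 11 batches
  Supplier2–Orem: 1 batches
  Supplier3–Vail: 17 batches
Total cost = 459.
Supplier1 ships 7 of its 7, leaving 0.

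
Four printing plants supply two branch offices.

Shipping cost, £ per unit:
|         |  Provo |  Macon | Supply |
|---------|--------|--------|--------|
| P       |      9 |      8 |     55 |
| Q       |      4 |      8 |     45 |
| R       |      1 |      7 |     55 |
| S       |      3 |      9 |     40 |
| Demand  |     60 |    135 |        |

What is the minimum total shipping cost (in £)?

One minimum-cost allocation:
  P to Macon: 55 × £8 = £440
  Q to Macon: 45 × £8 = £360
  R to Provo: 55 × £1 = £55
  S to Provo: 5 × £3 = £15
  S to Macon: 35 × £9 = £315
Total = 440 + 360 + 55 + 15 + 315 = £1185.
(Supply check: P ships 55; Q ships 45; R ships 55; S ships 40.)

1185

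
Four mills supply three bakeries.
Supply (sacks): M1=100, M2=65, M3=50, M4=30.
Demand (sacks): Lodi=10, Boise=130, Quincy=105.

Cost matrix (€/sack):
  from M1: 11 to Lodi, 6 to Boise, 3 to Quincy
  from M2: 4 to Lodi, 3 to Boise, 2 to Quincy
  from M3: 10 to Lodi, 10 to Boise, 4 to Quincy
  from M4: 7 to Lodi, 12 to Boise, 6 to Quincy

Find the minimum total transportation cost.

One minimum-cost allocation:
  M1→Boise: 65 × €6 = €390
  M1→Quincy: 35 × €3 = €105
  M2→Boise: 65 × €3 = €195
  M3→Quincy: 50 × €4 = €200
  M4→Lodi: 10 × €7 = €70
  M4→Quincy: 20 × €6 = €120
Total = 390 + 105 + 195 + 200 + 70 + 120 = €1080.
(Supply check: M1 ships 100; M2 ships 65; M3 ships 50; M4 ships 30.)

1080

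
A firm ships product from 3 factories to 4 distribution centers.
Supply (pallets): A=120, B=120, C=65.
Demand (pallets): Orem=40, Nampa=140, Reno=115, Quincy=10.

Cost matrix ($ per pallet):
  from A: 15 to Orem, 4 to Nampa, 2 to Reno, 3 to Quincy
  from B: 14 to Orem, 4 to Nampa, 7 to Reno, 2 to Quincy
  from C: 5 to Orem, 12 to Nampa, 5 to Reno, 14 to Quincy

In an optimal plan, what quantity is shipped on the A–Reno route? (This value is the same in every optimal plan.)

Optimal shipments:
  A–Nampa: 30 × $4 = $120
  A–Reno: 90 × $2 = $180
  B–Nampa: 110 × $4 = $440
  B–Quincy: 10 × $2 = $20
  C–Orem: 40 × $5 = $200
  C–Reno: 25 × $5 = $125
Total cost = $1085.
So A→Reno carries 90 pallets.

90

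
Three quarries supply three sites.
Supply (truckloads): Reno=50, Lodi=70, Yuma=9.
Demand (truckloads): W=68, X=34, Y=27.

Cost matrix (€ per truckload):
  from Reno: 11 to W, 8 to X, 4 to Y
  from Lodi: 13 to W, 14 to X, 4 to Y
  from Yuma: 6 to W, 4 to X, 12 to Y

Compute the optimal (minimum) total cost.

1169

Optimal allocation:
  Reno->W: 16 × €11 = €176
  Reno->X: 34 × €8 = €272
  Lodi->W: 43 × €13 = €559
  Lodi->Y: 27 × €4 = €108
  Yuma->W: 9 × €6 = €54
Total = 176 + 272 + 559 + 108 + 54 = €1169.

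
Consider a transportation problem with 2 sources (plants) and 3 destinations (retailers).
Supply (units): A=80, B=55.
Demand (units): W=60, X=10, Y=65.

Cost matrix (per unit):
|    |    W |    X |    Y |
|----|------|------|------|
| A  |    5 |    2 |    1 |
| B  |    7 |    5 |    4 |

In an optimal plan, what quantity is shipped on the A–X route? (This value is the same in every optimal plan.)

Solving gives:
  A to W: 5 × 5 = 25
  A to X: 10 × 2 = 20
  A to Y: 65 × 1 = 65
  B to W: 55 × 7 = 385
Total cost = 495.
So A→X carries 10 units.

10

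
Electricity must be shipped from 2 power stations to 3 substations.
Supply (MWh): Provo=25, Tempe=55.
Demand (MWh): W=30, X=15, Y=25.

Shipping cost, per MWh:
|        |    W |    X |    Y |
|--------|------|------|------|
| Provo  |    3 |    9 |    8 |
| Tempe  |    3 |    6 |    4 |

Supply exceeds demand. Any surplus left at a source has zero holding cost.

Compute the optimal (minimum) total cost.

A cheapest plan:
  Provo→W: 25 × 3 = 75
  Tempe→W: 5 × 3 = 15
  Tempe→X: 15 × 6 = 90
  Tempe→Y: 25 × 4 = 100
Total = 75 + 15 + 90 + 100 = 280.
(Supply check: Provo ships 25; Tempe ships 45.)

280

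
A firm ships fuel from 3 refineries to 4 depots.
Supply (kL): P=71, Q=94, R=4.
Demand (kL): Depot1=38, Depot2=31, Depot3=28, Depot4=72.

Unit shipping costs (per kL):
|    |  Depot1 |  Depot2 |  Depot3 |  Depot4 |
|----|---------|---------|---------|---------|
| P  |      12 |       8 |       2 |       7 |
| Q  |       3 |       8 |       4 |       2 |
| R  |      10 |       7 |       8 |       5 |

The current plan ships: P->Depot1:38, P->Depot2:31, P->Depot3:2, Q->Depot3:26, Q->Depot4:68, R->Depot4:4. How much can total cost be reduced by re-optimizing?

Current plan cost = 38·12 + 31·8 + 2·2 + 26·4 + 68·2 + 4·5 = 968.
Optimal plan:
  P to Depot2: 31 × 8 = 248
  P to Depot3: 28 × 2 = 56
  P to Depot4: 12 × 7 = 84
  Q to Depot1: 38 × 3 = 114
  Q to Depot4: 56 × 2 = 112
  R to Depot4: 4 × 5 = 20
Optimal cost = 634.
Saving = 968 − 634 = 334.

334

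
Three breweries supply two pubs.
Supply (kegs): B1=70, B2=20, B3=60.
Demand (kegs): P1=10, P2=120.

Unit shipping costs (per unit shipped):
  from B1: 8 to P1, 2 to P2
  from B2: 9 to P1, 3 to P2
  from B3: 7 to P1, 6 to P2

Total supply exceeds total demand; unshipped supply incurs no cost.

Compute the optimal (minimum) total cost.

One minimum-cost allocation:
  B1 to P2: 70 × 2 = 140
  B2 to P2: 20 × 3 = 60
  B3 to P1: 10 × 7 = 70
  B3 to P2: 30 × 6 = 180
Total = 140 + 60 + 70 + 180 = 450.

450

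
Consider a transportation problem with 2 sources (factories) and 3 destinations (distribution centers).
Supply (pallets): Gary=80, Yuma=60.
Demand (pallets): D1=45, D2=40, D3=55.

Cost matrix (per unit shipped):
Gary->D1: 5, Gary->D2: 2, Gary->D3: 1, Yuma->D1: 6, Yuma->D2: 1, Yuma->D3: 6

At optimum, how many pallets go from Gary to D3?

55

The minimum-cost plan:
  Gary–D1: 25 × 5 = 125
  Gary–D3: 55 × 1 = 55
  Yuma–D1: 20 × 6 = 120
  Yuma–D2: 40 × 1 = 40
Total cost = 340.
So Gary→D3 carries 55 pallets.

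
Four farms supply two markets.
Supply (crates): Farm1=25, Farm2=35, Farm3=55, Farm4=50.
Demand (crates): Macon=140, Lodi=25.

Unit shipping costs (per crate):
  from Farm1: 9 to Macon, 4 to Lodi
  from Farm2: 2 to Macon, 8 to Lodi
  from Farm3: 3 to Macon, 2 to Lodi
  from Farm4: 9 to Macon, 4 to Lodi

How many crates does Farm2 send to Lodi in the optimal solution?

Optimal shipments:
  Farm1–Macon: 25 × 9 = 225
  Farm2–Macon: 35 × 2 = 70
  Farm3–Macon: 55 × 3 = 165
  Farm4–Macon: 25 × 9 = 225
  Farm4–Lodi: 25 × 4 = 100
Total cost = 785.
The route Farm2→Lodi is not used.

0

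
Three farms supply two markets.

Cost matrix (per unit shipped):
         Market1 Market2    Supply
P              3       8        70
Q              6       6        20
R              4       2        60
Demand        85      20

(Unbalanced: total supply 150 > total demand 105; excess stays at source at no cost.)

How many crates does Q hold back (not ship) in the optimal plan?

An optimal plan:
  P->Market1: 70 × 3 = 210
  R->Market1: 15 × 4 = 60
  R->Market2: 20 × 2 = 40
Total cost = 310.
Q ships 0 of its 20, leaving 20.

20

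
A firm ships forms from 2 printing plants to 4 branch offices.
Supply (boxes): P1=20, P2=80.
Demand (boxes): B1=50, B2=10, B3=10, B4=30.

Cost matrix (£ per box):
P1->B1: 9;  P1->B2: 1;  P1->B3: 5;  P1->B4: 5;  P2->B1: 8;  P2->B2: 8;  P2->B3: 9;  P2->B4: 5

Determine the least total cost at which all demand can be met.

610

A cheapest plan:
  P1–B2: 10 × £1 = £10
  P1–B3: 10 × £5 = £50
  P2–B1: 50 × £8 = £400
  P2–B4: 30 × £5 = £150
Total = 10 + 50 + 400 + 150 = £610.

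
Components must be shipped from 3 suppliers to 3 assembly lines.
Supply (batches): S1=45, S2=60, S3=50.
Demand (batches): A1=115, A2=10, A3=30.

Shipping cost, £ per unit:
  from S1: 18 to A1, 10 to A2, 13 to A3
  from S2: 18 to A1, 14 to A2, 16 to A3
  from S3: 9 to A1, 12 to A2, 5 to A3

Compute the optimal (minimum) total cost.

One minimum-cost allocation:
  S1 to A1: 5 × £18 = £90
  S1 to A2: 10 × £10 = £100
  S1 to A3: 30 × £13 = £390
  S2 to A1: 60 × £18 = £1080
  S3 to A1: 50 × £9 = £450
Total = 90 + 100 + 390 + 1080 + 450 = £2110.

2110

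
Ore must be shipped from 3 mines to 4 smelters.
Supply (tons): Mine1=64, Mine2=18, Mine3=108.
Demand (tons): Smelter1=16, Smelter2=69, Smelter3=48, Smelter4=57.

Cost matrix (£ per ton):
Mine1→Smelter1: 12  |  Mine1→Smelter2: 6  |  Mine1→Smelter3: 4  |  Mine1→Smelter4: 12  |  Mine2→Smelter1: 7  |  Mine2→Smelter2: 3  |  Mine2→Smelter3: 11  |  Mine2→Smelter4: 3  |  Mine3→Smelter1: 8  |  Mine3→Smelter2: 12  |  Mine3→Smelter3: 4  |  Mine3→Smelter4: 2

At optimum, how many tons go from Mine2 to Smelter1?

Optimal shipments:
  Mine1–Smelter2: 51 × £6 = £306
  Mine1–Smelter3: 13 × £4 = £52
  Mine2–Smelter2: 18 × £3 = £54
  Mine3–Smelter1: 16 × £8 = £128
  Mine3–Smelter3: 35 × £4 = £140
  Mine3–Smelter4: 57 × £2 = £114
Total cost = £794.
The route Mine2→Smelter1 is not used.

0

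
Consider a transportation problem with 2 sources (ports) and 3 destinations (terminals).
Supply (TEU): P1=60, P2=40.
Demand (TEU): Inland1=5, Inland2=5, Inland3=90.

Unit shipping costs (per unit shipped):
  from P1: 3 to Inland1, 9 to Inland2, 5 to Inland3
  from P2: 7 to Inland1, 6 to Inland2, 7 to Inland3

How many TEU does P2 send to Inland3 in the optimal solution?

Optimal shipments:
  P1 to Inland1: 5 TEU
  P1 to Inland3: 55 TEU
  P2 to Inland2: 5 TEU
  P2 to Inland3: 35 TEU
Total cost = 565.
So P2→Inland3 carries 35 TEU.

35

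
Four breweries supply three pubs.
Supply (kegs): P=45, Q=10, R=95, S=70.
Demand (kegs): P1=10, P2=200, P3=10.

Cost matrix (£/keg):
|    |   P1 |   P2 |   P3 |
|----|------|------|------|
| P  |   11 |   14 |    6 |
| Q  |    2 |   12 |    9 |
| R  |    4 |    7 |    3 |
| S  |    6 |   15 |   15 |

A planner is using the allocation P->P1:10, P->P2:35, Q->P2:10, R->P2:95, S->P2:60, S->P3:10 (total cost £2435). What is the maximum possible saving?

150

Current plan cost = 10·11 + 35·14 + 10·12 + 95·7 + 60·15 + 10·15 = £2435.
Optimal plan:
  P–P2: 35 kegs
  P–P3: 10 kegs
  Q–P1: 10 kegs
  R–P2: 95 kegs
  S–P2: 70 kegs
Optimal cost = £2285.
Saving = 2435 − 2285 = £150.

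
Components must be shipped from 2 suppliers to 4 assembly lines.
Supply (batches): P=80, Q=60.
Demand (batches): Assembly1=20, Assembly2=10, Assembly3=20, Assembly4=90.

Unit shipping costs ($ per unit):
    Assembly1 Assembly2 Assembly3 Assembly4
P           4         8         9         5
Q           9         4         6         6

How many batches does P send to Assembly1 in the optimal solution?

Optimal shipments:
  P–Assembly1: 20 × $4 = $80
  P–Assembly4: 60 × $5 = $300
  Q–Assembly2: 10 × $4 = $40
  Q–Assembly3: 20 × $6 = $120
  Q–Assembly4: 30 × $6 = $180
Total cost = $720.
So P→Assembly1 carries 20 batches.

20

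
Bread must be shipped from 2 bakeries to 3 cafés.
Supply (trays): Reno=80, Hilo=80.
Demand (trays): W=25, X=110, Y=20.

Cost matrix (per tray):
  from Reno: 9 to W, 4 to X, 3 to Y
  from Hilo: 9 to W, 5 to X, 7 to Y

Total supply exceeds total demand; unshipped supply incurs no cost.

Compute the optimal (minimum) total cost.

A cheapest plan:
  Reno→X: 60 × 4 = 240
  Reno→Y: 20 × 3 = 60
  Hilo→W: 25 × 9 = 225
  Hilo→X: 50 × 5 = 250
Total = 240 + 60 + 225 + 250 = 775.

775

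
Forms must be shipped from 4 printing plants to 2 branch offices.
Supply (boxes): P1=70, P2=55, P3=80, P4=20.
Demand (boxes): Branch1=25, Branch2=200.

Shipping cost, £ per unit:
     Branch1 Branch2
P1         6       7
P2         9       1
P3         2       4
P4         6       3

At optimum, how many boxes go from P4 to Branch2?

20

Optimal shipments:
  P1→Branch2: 70 × £7 = £490
  P2→Branch2: 55 × £1 = £55
  P3→Branch1: 25 × £2 = £50
  P3→Branch2: 55 × £4 = £220
  P4→Branch2: 20 × £3 = £60
Total cost = £875.
So P4→Branch2 carries 20 boxes.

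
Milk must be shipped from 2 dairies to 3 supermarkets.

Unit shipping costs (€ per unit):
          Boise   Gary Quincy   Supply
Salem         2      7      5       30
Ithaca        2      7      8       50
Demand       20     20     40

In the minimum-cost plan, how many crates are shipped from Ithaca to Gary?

20

Solving gives:
  Salem->Quincy: 30 crates
  Ithaca->Boise: 20 crates
  Ithaca->Gary: 20 crates
  Ithaca->Quincy: 10 crates
Total cost = €410.
So Ithaca→Gary carries 20 crates.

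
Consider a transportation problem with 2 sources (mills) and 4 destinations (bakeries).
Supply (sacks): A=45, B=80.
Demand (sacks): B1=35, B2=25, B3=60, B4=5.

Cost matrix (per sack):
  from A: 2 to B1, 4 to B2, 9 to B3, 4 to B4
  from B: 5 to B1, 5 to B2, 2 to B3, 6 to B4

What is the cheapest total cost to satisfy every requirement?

Optimal allocation:
  A–B1: 35 × 2 = 70
  A–B2: 5 × 4 = 20
  A–B4: 5 × 4 = 20
  B–B2: 20 × 5 = 100
  B–B3: 60 × 2 = 120
Total = 70 + 20 + 20 + 100 + 120 = 330.

330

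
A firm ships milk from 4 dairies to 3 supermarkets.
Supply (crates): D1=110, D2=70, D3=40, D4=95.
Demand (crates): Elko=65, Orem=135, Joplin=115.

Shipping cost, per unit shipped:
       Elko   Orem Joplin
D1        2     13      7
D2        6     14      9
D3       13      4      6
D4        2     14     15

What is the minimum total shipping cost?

2435

An optimal shipping plan:
  D1→Joplin: 110 × 7 = 770
  D2→Orem: 65 × 14 = 910
  D2→Joplin: 5 × 9 = 45
  D3→Orem: 40 × 4 = 160
  D4→Elko: 65 × 2 = 130
  D4→Orem: 30 × 14 = 420
Total = 770 + 910 + 45 + 160 + 130 + 420 = 2435.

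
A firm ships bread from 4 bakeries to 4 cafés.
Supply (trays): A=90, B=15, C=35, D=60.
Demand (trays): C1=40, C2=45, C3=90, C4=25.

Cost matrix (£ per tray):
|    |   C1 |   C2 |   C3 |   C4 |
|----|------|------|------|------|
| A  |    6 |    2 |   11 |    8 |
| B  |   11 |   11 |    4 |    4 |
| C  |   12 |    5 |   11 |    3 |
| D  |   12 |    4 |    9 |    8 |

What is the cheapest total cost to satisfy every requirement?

Optimal allocation:
  A–C1: 40 × £6 = £240
  A–C2: 45 × £2 = £90
  A–C3: 5 × £11 = £55
  B–C3: 15 × £4 = £60
  C–C3: 10 × £11 = £110
  C–C4: 25 × £3 = £75
  D–C3: 60 × £9 = £540
Total = 240 + 90 + 55 + 60 + 110 + 75 + 540 = £1170.

1170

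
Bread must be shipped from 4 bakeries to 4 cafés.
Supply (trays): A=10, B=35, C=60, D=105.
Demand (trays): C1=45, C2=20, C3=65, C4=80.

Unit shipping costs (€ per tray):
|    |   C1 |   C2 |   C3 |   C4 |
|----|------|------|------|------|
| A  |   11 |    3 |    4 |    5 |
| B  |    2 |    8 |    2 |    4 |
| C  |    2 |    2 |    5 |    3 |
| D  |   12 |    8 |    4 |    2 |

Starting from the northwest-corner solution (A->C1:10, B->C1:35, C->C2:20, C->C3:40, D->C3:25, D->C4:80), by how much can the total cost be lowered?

Current plan cost = 10·11 + 35·2 + 20·2 + 40·5 + 25·4 + 80·2 = €680.
Optimal plan:
  A→C2: 5 × €3 = €15
  A→C3: 5 × €4 = €20
  B→C3: 35 × €2 = €70
  C→C1: 45 × €2 = €90
  C→C2: 15 × €2 = €30
  D→C3: 25 × €4 = €100
  D→C4: 80 × €2 = €160
Optimal cost = €485.
Saving = 680 − 485 = €195.

195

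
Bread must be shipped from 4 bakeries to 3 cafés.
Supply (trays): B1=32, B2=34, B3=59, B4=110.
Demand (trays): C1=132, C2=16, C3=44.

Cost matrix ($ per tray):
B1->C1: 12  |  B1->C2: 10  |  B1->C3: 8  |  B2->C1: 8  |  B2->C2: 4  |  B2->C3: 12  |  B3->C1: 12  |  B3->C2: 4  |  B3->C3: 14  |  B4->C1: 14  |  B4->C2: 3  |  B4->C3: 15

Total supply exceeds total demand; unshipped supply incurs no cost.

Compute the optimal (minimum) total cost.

2010

Optimal allocation:
  B1→C3: 32 trays
  B2→C1: 34 trays
  B3→C1: 59 trays
  B4→C1: 39 trays
  B4→C2: 16 trays
  B4→C3: 12 trays
Total cost = $2010.
(Supply check: B1 ships 32; B2 ships 34; B3 ships 59; B4 ships 67.)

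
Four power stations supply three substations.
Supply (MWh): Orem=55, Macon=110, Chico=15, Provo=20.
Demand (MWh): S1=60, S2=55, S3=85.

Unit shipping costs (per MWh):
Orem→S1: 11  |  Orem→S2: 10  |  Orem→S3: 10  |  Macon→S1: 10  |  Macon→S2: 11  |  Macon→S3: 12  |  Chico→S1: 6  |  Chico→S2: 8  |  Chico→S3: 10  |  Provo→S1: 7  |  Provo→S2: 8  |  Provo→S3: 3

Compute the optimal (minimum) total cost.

An optimal shipping plan:
  Orem to S3: 55 MWh
  Macon to S1: 45 MWh
  Macon to S2: 55 MWh
  Macon to S3: 10 MWh
  Chico to S1: 15 MWh
  Provo to S3: 20 MWh
Total cost = 1875.

1875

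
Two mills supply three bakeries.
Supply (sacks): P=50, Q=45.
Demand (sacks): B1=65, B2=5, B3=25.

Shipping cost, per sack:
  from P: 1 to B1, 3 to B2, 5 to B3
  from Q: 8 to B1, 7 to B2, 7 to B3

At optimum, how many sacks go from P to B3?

0

The minimum-cost plan:
  P->B1: 50 × 1 = 50
  Q->B1: 15 × 8 = 120
  Q->B2: 5 × 7 = 35
  Q->B3: 25 × 7 = 175
Total cost = 380.
The route P→B3 is not used.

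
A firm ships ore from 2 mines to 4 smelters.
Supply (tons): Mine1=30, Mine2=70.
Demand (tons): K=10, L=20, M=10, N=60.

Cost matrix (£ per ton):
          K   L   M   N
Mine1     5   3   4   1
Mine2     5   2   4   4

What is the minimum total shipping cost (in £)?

One minimum-cost allocation:
  Mine1→N: 30 × £1 = £30
  Mine2→K: 10 × £5 = £50
  Mine2→L: 20 × £2 = £40
  Mine2→M: 10 × £4 = £40
  Mine2→N: 30 × £4 = £120
Total = 30 + 50 + 40 + 40 + 120 = £280.
(Supply check: Mine1 ships 30; Mine2 ships 70.)

280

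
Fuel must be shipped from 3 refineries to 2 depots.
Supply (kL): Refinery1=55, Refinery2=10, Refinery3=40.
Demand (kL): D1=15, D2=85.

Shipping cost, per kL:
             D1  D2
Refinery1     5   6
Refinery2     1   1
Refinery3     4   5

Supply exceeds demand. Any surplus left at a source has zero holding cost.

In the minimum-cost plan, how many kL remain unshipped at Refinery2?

An optimal plan:
  Refinery1 to D2: 50 × 6 = 300
  Refinery2 to D2: 10 × 1 = 10
  Refinery3 to D1: 15 × 4 = 60
  Refinery3 to D2: 25 × 5 = 125
Total cost = 495.
Refinery2 ships 10 of its 10, leaving 0.

0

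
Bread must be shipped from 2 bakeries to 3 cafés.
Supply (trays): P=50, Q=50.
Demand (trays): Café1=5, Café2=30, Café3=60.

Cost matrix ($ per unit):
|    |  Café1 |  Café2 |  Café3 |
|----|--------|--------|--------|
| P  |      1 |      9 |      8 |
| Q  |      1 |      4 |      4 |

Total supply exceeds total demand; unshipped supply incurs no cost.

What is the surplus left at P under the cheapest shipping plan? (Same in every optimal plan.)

An optimal plan:
  P->Café1: 5 trays
  P->Café3: 40 trays
  Q->Café2: 30 trays
  Q->Café3: 20 trays
Total cost = $525.
P ships 45 of its 50, leaving 5.

5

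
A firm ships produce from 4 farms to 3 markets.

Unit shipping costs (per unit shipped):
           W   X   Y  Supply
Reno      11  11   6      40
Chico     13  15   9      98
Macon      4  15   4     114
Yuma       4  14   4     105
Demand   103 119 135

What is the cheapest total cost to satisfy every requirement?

Optimal allocation:
  Reno→X: 40 crates
  Chico→X: 79 crates
  Chico→Y: 19 crates
  Macon→W: 103 crates
  Macon→Y: 11 crates
  Yuma→Y: 105 crates
Total cost = 2672.
(Supply check: Reno ships 40; Chico ships 98; Macon ships 114; Yuma ships 105.)

2672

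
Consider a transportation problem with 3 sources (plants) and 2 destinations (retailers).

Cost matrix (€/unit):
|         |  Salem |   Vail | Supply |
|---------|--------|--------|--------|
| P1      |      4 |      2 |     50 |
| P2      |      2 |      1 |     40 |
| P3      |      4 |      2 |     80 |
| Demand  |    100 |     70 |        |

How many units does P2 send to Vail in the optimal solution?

The minimum-cost plan:
  P1->Salem: 50 × €4 = €200
  P2->Salem: 40 × €2 = €80
  P3->Salem: 10 × €4 = €40
  P3->Vail: 70 × €2 = €140
Total cost = €460.
The route P2→Vail is not used.

0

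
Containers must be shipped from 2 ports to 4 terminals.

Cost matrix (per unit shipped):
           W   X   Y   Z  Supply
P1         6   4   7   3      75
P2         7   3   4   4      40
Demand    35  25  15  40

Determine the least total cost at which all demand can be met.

One minimum-cost allocation:
  P1–W: 35 × 6 = 210
  P1–Z: 40 × 3 = 120
  P2–X: 25 × 3 = 75
  P2–Y: 15 × 4 = 60
Total = 210 + 120 + 75 + 60 = 465.

465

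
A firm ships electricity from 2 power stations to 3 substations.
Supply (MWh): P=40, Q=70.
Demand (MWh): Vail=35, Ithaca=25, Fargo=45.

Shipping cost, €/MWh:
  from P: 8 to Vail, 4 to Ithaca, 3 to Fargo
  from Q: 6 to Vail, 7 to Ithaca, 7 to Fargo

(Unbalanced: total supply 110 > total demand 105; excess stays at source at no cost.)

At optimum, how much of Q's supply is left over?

An optimal plan:
  P->Fargo: 40 × €3 = €120
  Q->Vail: 35 × €6 = €210
  Q->Ithaca: 25 × €7 = €175
  Q->Fargo: 5 × €7 = €35
Total cost = €540.
Q ships 65 of its 70, leaving 5.

5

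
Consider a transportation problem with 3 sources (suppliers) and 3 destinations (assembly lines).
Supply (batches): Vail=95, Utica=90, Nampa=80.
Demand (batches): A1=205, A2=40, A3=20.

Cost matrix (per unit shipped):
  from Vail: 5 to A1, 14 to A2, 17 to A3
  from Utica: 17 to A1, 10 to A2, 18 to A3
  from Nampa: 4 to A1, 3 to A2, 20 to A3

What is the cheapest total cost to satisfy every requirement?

2065

An optimal shipping plan:
  Vail→A1: 95 × 5 = 475
  Utica→A1: 30 × 17 = 510
  Utica→A2: 40 × 10 = 400
  Utica→A3: 20 × 18 = 360
  Nampa→A1: 80 × 4 = 320
Total = 475 + 510 + 400 + 360 + 320 = 2065.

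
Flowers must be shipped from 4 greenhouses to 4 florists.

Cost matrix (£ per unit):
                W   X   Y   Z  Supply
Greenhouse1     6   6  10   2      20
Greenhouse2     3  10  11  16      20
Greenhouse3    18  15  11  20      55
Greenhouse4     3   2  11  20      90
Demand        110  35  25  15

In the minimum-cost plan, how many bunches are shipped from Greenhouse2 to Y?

0

Optimal shipments:
  Greenhouse1 to W: 5 bunches
  Greenhouse1 to Z: 15 bunches
  Greenhouse2 to W: 20 bunches
  Greenhouse3 to X: 30 bunches
  Greenhouse3 to Y: 25 bunches
  Greenhouse4 to W: 85 bunches
  Greenhouse4 to X: 5 bunches
Total cost = £1110.
The route Greenhouse2→Y is not used.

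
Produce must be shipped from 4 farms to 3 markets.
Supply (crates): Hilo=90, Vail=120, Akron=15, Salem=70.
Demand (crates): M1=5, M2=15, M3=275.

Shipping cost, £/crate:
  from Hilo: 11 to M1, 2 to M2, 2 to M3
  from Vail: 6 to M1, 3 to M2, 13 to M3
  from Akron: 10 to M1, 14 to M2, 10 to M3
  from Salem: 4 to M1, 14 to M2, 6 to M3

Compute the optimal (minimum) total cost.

One minimum-cost allocation:
  Hilo–M3: 90 × £2 = £180
  Vail–M1: 5 × £6 = £30
  Vail–M2: 15 × £3 = £45
  Vail–M3: 100 × £13 = £1300
  Akron–M3: 15 × £10 = £150
  Salem–M3: 70 × £6 = £420
Total = 180 + 30 + 45 + 1300 + 150 + 420 = £2125.
(Supply check: Hilo ships 90; Vail ships 120; Akron ships 15; Salem ships 70.)

2125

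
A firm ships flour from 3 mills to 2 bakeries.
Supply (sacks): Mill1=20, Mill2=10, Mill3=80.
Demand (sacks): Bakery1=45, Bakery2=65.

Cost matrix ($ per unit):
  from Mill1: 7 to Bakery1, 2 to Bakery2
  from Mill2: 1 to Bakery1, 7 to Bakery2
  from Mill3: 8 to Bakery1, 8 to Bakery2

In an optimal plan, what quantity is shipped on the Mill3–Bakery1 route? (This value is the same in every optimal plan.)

The minimum-cost plan:
  Mill1 to Bakery2: 20 × $2 = $40
  Mill2 to Bakery1: 10 × $1 = $10
  Mill3 to Bakery1: 35 × $8 = $280
  Mill3 to Bakery2: 45 × $8 = $360
Total cost = $690.
So Mill3→Bakery1 carries 35 sacks.

35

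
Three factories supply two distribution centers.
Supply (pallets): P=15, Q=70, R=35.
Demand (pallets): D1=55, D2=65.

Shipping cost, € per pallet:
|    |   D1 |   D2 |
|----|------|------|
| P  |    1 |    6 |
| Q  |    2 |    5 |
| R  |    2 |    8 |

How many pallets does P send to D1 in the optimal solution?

15

Solving gives:
  P to D1: 15 × €1 = €15
  Q to D1: 5 × €2 = €10
  Q to D2: 65 × €5 = €325
  R to D1: 35 × €2 = €70
Total cost = €420.
So P→D1 carries 15 pallets.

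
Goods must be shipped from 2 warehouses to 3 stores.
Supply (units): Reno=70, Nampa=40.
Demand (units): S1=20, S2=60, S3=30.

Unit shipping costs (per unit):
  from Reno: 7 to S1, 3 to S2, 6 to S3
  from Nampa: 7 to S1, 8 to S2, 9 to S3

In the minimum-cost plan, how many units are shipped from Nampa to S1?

20

Solving gives:
  Reno to S2: 60 × 3 = 180
  Reno to S3: 10 × 6 = 60
  Nampa to S1: 20 × 7 = 140
  Nampa to S3: 20 × 9 = 180
Total cost = 560.
So Nampa→S1 carries 20 units.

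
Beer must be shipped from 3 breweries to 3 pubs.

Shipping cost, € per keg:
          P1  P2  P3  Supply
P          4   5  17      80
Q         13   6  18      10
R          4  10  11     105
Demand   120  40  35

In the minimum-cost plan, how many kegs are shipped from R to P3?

35

Optimal shipments:
  P to P1: 50 kegs
  P to P2: 30 kegs
  Q to P2: 10 kegs
  R to P1: 70 kegs
  R to P3: 35 kegs
Total cost = €1075.
So R→P3 carries 35 kegs.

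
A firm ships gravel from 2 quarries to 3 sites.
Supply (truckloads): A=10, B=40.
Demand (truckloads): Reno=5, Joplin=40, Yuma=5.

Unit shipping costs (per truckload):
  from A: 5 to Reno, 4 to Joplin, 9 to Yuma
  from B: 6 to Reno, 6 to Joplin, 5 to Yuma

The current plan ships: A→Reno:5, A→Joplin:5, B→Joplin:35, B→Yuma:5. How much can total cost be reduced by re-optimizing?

5

Current plan cost = 5·5 + 5·4 + 35·6 + 5·5 = 280.
Optimal plan:
  A–Joplin: 10 × 4 = 40
  B–Reno: 5 × 6 = 30
  B–Joplin: 30 × 6 = 180
  B–Yuma: 5 × 5 = 25
Optimal cost = 275.
Saving = 280 − 275 = 5.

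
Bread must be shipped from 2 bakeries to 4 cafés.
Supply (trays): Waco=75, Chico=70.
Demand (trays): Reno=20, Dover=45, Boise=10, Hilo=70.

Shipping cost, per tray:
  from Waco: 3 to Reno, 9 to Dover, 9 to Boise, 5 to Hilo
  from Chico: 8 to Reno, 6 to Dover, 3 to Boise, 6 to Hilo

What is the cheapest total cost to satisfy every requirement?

A cheapest plan:
  Waco→Reno: 20 × 3 = 60
  Waco→Hilo: 55 × 5 = 275
  Chico→Dover: 45 × 6 = 270
  Chico→Boise: 10 × 3 = 30
  Chico→Hilo: 15 × 6 = 90
Total = 60 + 275 + 270 + 30 + 90 = 725.

725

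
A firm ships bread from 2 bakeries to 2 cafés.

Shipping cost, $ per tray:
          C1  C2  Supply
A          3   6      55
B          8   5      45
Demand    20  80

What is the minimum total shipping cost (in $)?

495

An optimal shipping plan:
  A->C1: 20 × $3 = $60
  A->C2: 35 × $6 = $210
  B->C2: 45 × $5 = $225
Total = 60 + 210 + 225 = $495.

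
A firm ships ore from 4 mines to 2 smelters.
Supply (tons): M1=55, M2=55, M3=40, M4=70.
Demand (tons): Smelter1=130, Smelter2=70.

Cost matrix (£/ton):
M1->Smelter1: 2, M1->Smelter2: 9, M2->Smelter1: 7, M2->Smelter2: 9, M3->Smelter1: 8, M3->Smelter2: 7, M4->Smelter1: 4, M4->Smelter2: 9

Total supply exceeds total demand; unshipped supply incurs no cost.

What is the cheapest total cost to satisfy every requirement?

A cheapest plan:
  M1->Smelter1: 55 × £2 = £110
  M2->Smelter1: 5 × £7 = £35
  M2->Smelter2: 30 × £9 = £270
  M3->Smelter2: 40 × £7 = £280
  M4->Smelter1: 70 × £4 = £280
Total = 110 + 35 + 270 + 280 + 280 = £975.
(Supply check: M1 ships 55; M2 ships 35; M3 ships 40; M4 ships 70.)

975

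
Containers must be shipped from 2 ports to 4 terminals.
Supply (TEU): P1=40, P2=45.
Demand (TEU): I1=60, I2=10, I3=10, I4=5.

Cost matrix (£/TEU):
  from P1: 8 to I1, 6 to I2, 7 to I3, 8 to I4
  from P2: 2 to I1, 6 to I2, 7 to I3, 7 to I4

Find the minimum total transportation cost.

A cheapest plan:
  P1→I1: 15 × £8 = £120
  P1→I2: 10 × £6 = £60
  P1→I3: 10 × £7 = £70
  P1→I4: 5 × £8 = £40
  P2→I1: 45 × £2 = £90
Total = 120 + 60 + 70 + 40 + 90 = £380.
(Supply check: P1 ships 40; P2 ships 45.)

380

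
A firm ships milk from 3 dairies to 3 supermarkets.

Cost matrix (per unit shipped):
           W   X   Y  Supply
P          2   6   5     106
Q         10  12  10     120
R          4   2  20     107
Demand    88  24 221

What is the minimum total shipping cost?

A cheapest plan:
  P→W: 5 × 2 = 10
  P→Y: 101 × 5 = 505
  Q→Y: 120 × 10 = 1200
  R→W: 83 × 4 = 332
  R→X: 24 × 2 = 48
Total = 10 + 505 + 1200 + 332 + 48 = 2095.
(Supply check: P ships 106; Q ships 120; R ships 107.)

2095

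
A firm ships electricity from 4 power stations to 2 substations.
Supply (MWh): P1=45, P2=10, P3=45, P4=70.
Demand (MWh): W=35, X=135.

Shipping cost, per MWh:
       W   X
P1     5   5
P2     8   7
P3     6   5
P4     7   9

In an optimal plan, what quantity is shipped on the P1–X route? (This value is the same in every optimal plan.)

45

Solving gives:
  P1→X: 45 × 5 = 225
  P2→X: 10 × 7 = 70
  P3→X: 45 × 5 = 225
  P4→W: 35 × 7 = 245
  P4→X: 35 × 9 = 315
Total cost = 1080.
So P1→X carries 45 MWh.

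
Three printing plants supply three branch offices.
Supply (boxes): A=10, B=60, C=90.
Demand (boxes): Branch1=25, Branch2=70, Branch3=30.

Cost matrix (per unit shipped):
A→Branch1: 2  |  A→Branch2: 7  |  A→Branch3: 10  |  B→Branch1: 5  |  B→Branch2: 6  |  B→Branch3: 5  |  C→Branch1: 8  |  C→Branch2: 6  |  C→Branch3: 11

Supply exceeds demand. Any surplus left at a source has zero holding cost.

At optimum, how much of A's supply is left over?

0

Minimum-cost shipments:
  A→Branch1: 10 × 2 = 20
  B→Branch1: 15 × 5 = 75
  B→Branch2: 15 × 6 = 90
  B→Branch3: 30 × 5 = 150
  C→Branch2: 55 × 6 = 330
Total cost = 665.
A ships 10 of its 10, leaving 0.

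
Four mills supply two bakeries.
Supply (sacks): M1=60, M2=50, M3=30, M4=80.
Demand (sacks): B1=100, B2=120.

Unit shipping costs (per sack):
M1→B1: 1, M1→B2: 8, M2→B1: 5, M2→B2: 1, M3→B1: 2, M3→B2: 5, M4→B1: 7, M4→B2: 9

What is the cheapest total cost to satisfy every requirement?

A cheapest plan:
  M1 to B1: 60 × 1 = 60
  M2 to B2: 50 × 1 = 50
  M3 to B1: 30 × 2 = 60
  M4 to B1: 10 × 7 = 70
  M4 to B2: 70 × 9 = 630
Total = 60 + 50 + 60 + 70 + 630 = 870.

870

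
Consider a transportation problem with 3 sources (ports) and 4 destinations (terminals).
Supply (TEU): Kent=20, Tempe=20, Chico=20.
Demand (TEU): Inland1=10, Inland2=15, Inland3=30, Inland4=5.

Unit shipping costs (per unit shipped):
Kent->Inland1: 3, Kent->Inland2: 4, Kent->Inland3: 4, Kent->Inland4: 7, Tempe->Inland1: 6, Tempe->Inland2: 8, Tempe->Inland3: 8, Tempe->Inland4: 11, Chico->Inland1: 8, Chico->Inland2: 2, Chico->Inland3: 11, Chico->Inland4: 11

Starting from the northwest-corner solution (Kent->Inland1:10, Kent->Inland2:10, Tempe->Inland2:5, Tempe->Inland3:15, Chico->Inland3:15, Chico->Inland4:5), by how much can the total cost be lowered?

145

Current plan cost = 10·3 + 10·4 + 5·8 + 15·8 + 15·11 + 5·11 = 450.
Optimal plan:
  Kent->Inland3: 20 × 4 = 80
  Tempe->Inland1: 10 × 6 = 60
  Tempe->Inland3: 10 × 8 = 80
  Chico->Inland2: 15 × 2 = 30
  Chico->Inland4: 5 × 11 = 55
Optimal cost = 305.
Saving = 450 − 305 = 145.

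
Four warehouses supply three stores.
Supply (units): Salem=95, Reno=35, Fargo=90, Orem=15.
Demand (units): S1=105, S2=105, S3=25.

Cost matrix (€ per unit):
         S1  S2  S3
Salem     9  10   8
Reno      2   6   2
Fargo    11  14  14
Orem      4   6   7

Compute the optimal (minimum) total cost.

2090

One minimum-cost allocation:
  Salem->S2: 95 × €10 = €950
  Reno->S1: 10 × €2 = €20
  Reno->S3: 25 × €2 = €50
  Fargo->S1: 90 × €11 = €990
  Orem->S1: 5 × €4 = €20
  Orem->S2: 10 × €6 = €60
Total = 950 + 20 + 50 + 990 + 20 + 60 = €2090.
(Supply check: Salem ships 95; Reno ships 35; Fargo ships 90; Orem ships 15.)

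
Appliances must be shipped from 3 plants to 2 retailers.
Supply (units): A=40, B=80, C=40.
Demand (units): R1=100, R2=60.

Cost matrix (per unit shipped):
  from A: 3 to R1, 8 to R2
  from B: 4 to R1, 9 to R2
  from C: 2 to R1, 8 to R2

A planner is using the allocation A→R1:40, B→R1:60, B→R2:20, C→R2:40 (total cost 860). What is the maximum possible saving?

40

Current plan cost = 40·3 + 60·4 + 20·9 + 40·8 = 860.
Optimal plan:
  A to R1: 40 × 3 = 120
  B to R1: 20 × 4 = 80
  B to R2: 60 × 9 = 540
  C to R1: 40 × 2 = 80
Optimal cost = 820.
Saving = 860 − 820 = 40.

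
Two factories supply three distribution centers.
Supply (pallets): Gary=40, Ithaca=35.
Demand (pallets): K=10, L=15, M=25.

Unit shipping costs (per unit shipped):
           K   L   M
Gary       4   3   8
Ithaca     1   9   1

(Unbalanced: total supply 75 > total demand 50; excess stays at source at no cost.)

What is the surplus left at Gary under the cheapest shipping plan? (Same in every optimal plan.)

25

Minimum-cost shipments:
  Gary–L: 15 × 3 = 45
  Ithaca–K: 10 × 1 = 10
  Ithaca–M: 25 × 1 = 25
Total cost = 80.
Gary ships 15 of its 40, leaving 25.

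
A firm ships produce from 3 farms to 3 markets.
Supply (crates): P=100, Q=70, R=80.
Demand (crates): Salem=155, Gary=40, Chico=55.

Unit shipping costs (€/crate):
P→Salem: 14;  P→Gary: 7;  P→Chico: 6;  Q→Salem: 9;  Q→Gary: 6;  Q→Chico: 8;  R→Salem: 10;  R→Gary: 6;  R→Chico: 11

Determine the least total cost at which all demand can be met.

2110

Optimal allocation:
  P–Salem: 5 × €14 = €70
  P–Gary: 40 × €7 = €280
  P–Chico: 55 × €6 = €330
  Q–Salem: 70 × €9 = €630
  R–Salem: 80 × €10 = €800
Total = 70 + 280 + 330 + 630 + 800 = €2110.
(Supply check: P ships 100; Q ships 70; R ships 80.)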